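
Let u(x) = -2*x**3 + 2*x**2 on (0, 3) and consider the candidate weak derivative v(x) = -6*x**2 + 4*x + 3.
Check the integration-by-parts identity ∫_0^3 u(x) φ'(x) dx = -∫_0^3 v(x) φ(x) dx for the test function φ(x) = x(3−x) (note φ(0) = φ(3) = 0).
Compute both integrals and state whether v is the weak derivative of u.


LHS = 459/10, RHS = 162/5. No, v is not the weak derivative of u.

u(x) = -2*x**3 + 2*x**2, classical derivative u'(x) = -6*x**2 + 4*x.
φ(x) = x(3−x), so φ'(x) = 3 - 2*x.
Note φ(0) = φ(3) = 0, so the boundary term u·φ vanishes.
LHS = ∫_0^3 u(x) φ'(x) dx = ∫_0^3 (4*x^4 - 10*x^3 + 6*x^2) dx. Term by term:
  ∫_0^3 4*x^4 dx = 972/5;  ∫_0^3 -10*x^3 dx = -405/2;  ∫_0^3 6*x^2 dx = 54.
Sum: 972/5 − 405/2 + 54 = 459/10.
So LHS = 459/10.
∫_0^3 v(x) φ(x) dx = ∫_0^3 (6*x^4 - 22*x^3 + 9*x^2 + 9*x) dx. Term by term:
  ∫_0^3 6*x^4 dx = 1458/5;  ∫_0^3 -22*x^3 dx = -891/2;  ∫_0^3 9*x^2 dx = 81;
  ∫_0^3 9*x dx = 81/2.
Sum: 1458/5 − 891/2 + 81 + 81/2 = -162/5.
So RHS = -∫_0^3 v(x) φ(x) dx = 162/5.
LHS − RHS = 27/2 ≠ 0, so the identity fails.
(For a valid weak derivative the identity must hold for EVERY test function, in particular this one. The failure shows v is NOT the weak derivative of u.)
Correct weak derivative would be u'(x) = -6*x**2 + 4*x.


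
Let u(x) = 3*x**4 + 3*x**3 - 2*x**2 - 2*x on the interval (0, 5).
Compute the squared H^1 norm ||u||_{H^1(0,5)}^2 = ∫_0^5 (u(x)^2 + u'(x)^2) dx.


||u||_{H^1}^2 = 409363105/84

The H^1 norm (squared) on an interval (0, L) is
  ||u||_{H^1}^2 = ∫_0^L u(x)^2 dx + ∫_0^L u'(x)^2 dx.
Compute u'(x) = 12*x**3 + 9*x**2 - 4*x - 2.
Then u(x)^2 = 9*x**8 + 18*x**7 - 3*x**6 - 24*x**5 - 8*x**4 + 8*x**3 + 4*x**2 and u'(x)^2 = 144*x**6 + 216*x**5 - 15*x**4 - 120*x**3 - 20*x**2 + 16*x + 4.
Integrate each monomial from 0 to 5 using ∫_0^5 c·x^n dx = c·5^(n+1)/(n+1):
  ∫_0^5 u(x)^2 dx = ∫_0^5 (9*x^8 + 18*x^7 - 3*x^6 - 24*x^5 - 8*x^4 + 8*x^3 + 4*x^2) dx. Term by term:
    ∫_0^5 9*x^8 dx = 1953125;  ∫_0^5 18*x^7 dx = 3515625/4;  ∫_0^5 -3*x^6 dx = -234375/7;
    ∫_0^5 -24*x^5 dx = -62500;  ∫_0^5 -8*x^4 dx = -5000;  ∫_0^5 8*x^3 dx = 1250;
    ∫_0^5 4*x^2 dx = 500/3.
  Sum: 1953125 + 3515625/4 − 234375/7 − 62500 − 5000 + 1250 + 500/3 = 229527125/84.
  ∫_0^5 u'(x)^2 dx = ∫_0^5 (144*x^6 + 216*x^5 - 15*x^4 - 120*x^3 - 20*x^2 + 16*x + 4) dx. Term by term:
    ∫_0^5 144*x^6 dx = 11250000/7;  ∫_0^5 216*x^5 dx = 562500;  ∫_0^5 -15*x^4 dx = -9375;
    ∫_0^5 -120*x^3 dx = -18750;  ∫_0^5 -20*x^2 dx = -2500/3;  ∫_0^5 16*x dx = 200;
    ∫_0^5 4 dx = 20.
  Sum: 11250000/7 + 562500 − 9375 − 18750 − 2500/3 + 200 + 20 = 44958995/21.
Adding: ||u||_{H^1}^2 = 229527125/84 + 44958995/21 = 409363105/84.


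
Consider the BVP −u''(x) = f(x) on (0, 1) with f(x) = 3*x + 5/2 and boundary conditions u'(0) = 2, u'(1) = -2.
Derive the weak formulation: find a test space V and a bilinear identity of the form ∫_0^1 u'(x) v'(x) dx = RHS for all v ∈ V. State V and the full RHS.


V = H^1(0, 1) (v unrestricted at boundary; u is determined up to an additive constant); weak form: ∫_0^1 u'v' dx = ∫_0^1 (3*x + 5/2) v dx − 2·v(1) − 2·v(0) for all v ∈ V.

Multiply both sides by a test function v and integrate from 0 to 1:
  ∫_0^1 −u''(x) v(x) dx = ∫_0^1 f(x) v(x) dx.
Integrate the LHS by parts once:
  ∫_0^1 −u'' v dx = −[u'(x) v(x)]_0^1 + ∫_0^1 u'(x) v'(x) dx.
Thus ∫_0^1 u'(x) v'(x) dx = ∫_0^1 f(x) v(x) dx + [u'(x) v(x)]_0^1.
Choose V so that boundary terms are either known or forced to vanish.
u has inhomogeneous Neumann u'(0) = 2, u'(1) = -2. [u' v]_0^1 = (-2)·v(1) − (2)·v(0) = − 2·v(1) − 2·v(0). Take V = H^1(0, 1); boundary term becomes part of RHS.
Weak formulation: find u (satisfying any essential BC) such that ∫_0^1 u'(x) v'(x) dx = ∫_0^1 f v dx − 2·v(1) − 2·v(0) for all v ∈ V (Neumann data are natural BCs: they enter the RHS as boundary terms).
Substituting f(x) = 3*x + 5/2, the right-hand side is ∫_0^1 (3*x + 5/2) v dx − 2·v(1) − 2·v(0).
Compatibility check (pure Neumann): taking v ≡ 1 ∈ V gives 0 = ∫_0^1 f dx + (-2) − (2), i.e. ∫_0^1 f dx must equal u'(0) − u'(1) = 4. Indeed ∫_0^1 (3*x + 5/2) dx = 4, so the data are compatible. The solution is then unique only up to an additive constant (fix it e.g. by requiring ∫_0^1 u dx = 0).


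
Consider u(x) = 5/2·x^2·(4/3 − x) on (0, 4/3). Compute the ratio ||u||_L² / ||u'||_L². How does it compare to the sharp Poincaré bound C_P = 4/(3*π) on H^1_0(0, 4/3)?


||u||_L² / ||u'||_L² = 2*sqrt(14)/21 < C_P = 4/(3*π).

u(x) = 5/2·x^2·(4/3 − x), so u'(x) = 5*x*(8 - 9*x)/6.
u(x) = 5/2·x^2·(4/3 − x) vanishes at x = 0 and x = 4/3, so u ∈ H^1_0(0, 4/3). Differentiate via the product rule and integrate the resulting polynomials term by term.
  ∫_0^4/3 u² dx = ∫_0^4/3 (25*x^6/4 - 50*x^5/3 + 100*x^4/9) dx. Term by term:
    ∫_0^4/3 25*x^6/4 dx = 102400/15309;  ∫_0^4/3 -50*x^5/3 dx = -102400/6561;  ∫_0^4/3 100*x^4/9 dx = 20480/2187.
  Sum: 102400/15309 − 102400/6561 + 20480/2187 = 20480/45927.
  ∫_0^4/3 (u')² dx = ∫_0^4/3 (225*x^4/4 - 100*x^3 + 400*x^2/9) dx. Term by term:
    ∫_0^4/3 225*x^4/4 dx = 1280/27;  ∫_0^4/3 -100*x^3 dx = -6400/81;  ∫_0^4/3 400*x^2/9 dx = 25600/729.
  Sum: 1280/27 − 6400/81 + 25600/729 = 2560/729.
∫_0^4/3 u² dx = 20480/45927, so ||u||_L² = 64*sqrt(35)/567.
∫_0^4/3 (u')² dx = 2560/729, so ||u'||_L² = 16*sqrt(10)/27.
Ratio ||u||_L² / ||u'||_L² = 2*sqrt(14)/21.
Sharp Poincaré constant on H^1_0(0, 4/3) is C_P = L/π = 4/(3*π), achieved by sin(3*π/4·x).
A polynomial bump cannot attain the sharp Poincaré constant (only the first sine eigenfunction does), so the ratio is strictly less than C_P, consistent with ||u||_L² ≤ C_P ||u'||_L².


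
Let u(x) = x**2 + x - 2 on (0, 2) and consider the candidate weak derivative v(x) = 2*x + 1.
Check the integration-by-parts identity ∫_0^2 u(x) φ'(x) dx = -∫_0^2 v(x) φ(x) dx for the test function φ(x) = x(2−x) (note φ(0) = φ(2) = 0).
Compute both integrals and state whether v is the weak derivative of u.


LHS = -4, RHS = -4. Yes, v = u' weakly.

u(x) = x**2 + x - 2, classical derivative u'(x) = 2*x + 1.
φ(x) = x(2−x), so φ'(x) = 2 - 2*x.
Note φ(0) = φ(2) = 0, so the boundary term u·φ vanishes.
LHS = ∫_0^2 u(x) φ'(x) dx = ∫_0^2 (-2*x^3 + 6*x - 4) dx. Term by term:
  ∫_0^2 -2*x^3 dx = -8;  ∫_0^2 6*x dx = 12;  ∫_0^2 -4 dx = -8.
Sum: -8 + 12 − 8 = -4.
So LHS = -4.
∫_0^2 v(x) φ(x) dx = ∫_0^2 (-2*x^3 + 3*x^2 + 2*x) dx. Term by term:
  ∫_0^2 -2*x^3 dx = -8;  ∫_0^2 3*x^2 dx = 8;  ∫_0^2 2*x dx = 4.
Sum: -8 + 8 + 4 = 4.
So RHS = -∫_0^2 v(x) φ(x) dx = -4.
LHS = RHS, so the identity holds for this test φ.
Moreover u is smooth here and v(x) = u'(x) = 2*x + 1 pointwise, so the identity holds for every test function. Hence v is the weak derivative of u.


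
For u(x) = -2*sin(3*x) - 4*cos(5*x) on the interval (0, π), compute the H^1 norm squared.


||u||_{H^1(0,π)}^2 = 228*π

u'(x) = 20*sin(5*x) - 6*cos(3*x).
Expand u² and (u')² and integrate term by term on (0, π), using: for integers n ≥ 1, ∫_0^π sin²(nx) dx = ∫_0^π cos²(nx) dx = π/2; for n ≠ n', ∫_0^π sin(nx)sin(n'x) dx = ∫_0^π cos(nx)cos(n'x) dx = 0; and by product-to-sum, ∫_0^π sin(nx)cos(n'x) dx = ½∫_0^π [sin((n+n')x) + sin((n−n')x)] dx, which is 0 when n+n' is even and 2n/(n²−n'²) when n+n' is odd (it need not vanish on (0, π)).
  u² squared terms: (-4)²·∫cos(5x)² dx = 16·π/2 = 8*π;  (-2)²·∫sin(3x)² dx = 4·π/2 = 2*π.
  u² cross terms: 2·(-4)·(-2)·∫cos(5x)·sin(3x) dx = 16·(0) = 0.
  So ∫_0^π u² dx = 8*π + 2*π + 0 = 10*π.
  (u')² squared terms: (-6)²·∫cos(3x)² dx = 36·π/2 = 18*π;  (20)²·∫sin(5x)² dx = 400·π/2 = 200*π.
  (u')² cross terms: 2·(-6)·(20)·∫cos(3x)·sin(5x) dx = -240·(0) = 0.
  So ∫_0^π (u')² dx = 18*π + 200*π + 0 = 218*π.
||u||_{H^1}^2 = (10*π) + (218*π) = 228*π.


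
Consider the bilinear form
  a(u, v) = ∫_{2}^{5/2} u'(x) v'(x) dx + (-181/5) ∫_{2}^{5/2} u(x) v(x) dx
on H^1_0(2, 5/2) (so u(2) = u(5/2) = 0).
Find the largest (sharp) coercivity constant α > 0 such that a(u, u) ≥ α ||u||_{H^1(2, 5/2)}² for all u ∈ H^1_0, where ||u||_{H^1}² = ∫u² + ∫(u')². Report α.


α = (-181 + 20*π^2)/(5*(1 + 4*π^2))

Coercivity of a(·,·) on H^1_0(2, 5/2) means a(u, u) ≥ α ||u||_{H^1}² for every u ∈ H^1_0.
The interval has length L = 1/2, and Poincaré/coercivity depend only on L. Here a(u, u) = ∫(u')² + (-181/5)·∫u².
Here c = -181/5 < 0 with |c| < (π/L)² = 4*π^2, so coercivity still holds. The condition a(u,u) ≥ α||u||_{H^1}² reads (1−α)∫(u')² ≥ (α−c)∫u². Any admissible α is ≤ 1 (rapidly oscillating u have ∫u²/∫(u')² → 0), and α = 1 would force 0 ≥ (1−c)∫u², impossible since c < 1; so 1−α > 0. By the sharp Poincaré inequality on H^1_0 of an interval of length L, ∫(u')² ≥ (π/L)²∫u² with equality for the first sine mode sin(π(x−x₀)/L) (x₀ the left endpoint), so the inequality holds for all u iff (1−α)(π/L)² ≥ α − c, i.e. α ≤ ((π/L)² + c)/((π/L)² + 1) = (1 + c(L/π)²)/(1 + (L/π)²). (Direct route, valid since c ≤ 0: Poincaré gives c∫u² ≥ c(L/π)²∫(u')², so a(u,u) ≥ (1 + c(L/π)²)∫(u')², while ||u||_{H^1}² ≤ (1 + (L/π)²)∫(u')²; dividing yields the same α.) With (π/L)² = 4*π^2 and c = -181/5, the largest admissible constant is α = ((π/L)² + c)/((π/L)² + 1).
Simplifying, α = (-181 + 20*π^2)/(5*(1 + 4*π^2)).


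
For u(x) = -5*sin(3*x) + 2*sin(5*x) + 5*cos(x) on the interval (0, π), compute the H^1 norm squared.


||u||_{H^1(0,π)}^2 = 202*π

u'(x) = -5*sin(x) - 15*cos(3*x) + 10*cos(5*x).
Expand u² and (u')² and integrate term by term on (0, π), using: for integers n ≥ 1, ∫_0^π sin²(nx) dx = ∫_0^π cos²(nx) dx = π/2; for n ≠ n', ∫_0^π sin(nx)sin(n'x) dx = ∫_0^π cos(nx)cos(n'x) dx = 0; and by product-to-sum, ∫_0^π sin(nx)cos(n'x) dx = ½∫_0^π [sin((n+n')x) + sin((n−n')x)] dx, which is 0 when n+n' is even and 2n/(n²−n'²) when n+n' is odd (it need not vanish on (0, π)).
  u² squared terms: (-5)²·∫sin(3x)² dx = 25·π/2 = 25*π/2;  (2)²·∫sin(5x)² dx = 4·π/2 = 2*π;  (5)²·∫cos(x)² dx = 25·π/2 = 25*π/2.
  u² cross terms: 2·(-5)·(2)·∫sin(3x)·sin(5x) dx = -20·(0) = 0;  2·(-5)·(5)·∫sin(3x)·cos(x) dx = -50·(0) = 0;  2·(2)·(5)·∫sin(5x)·cos(x) dx = 20·(0) = 0.
  So ∫_0^π u² dx = 25*π/2 + 2*π + 25*π/2 + 0 + 0 + 0 = 27*π.
  (u')² squared terms: (-15)²·∫cos(3x)² dx = 225·π/2 = 225*π/2;  (-5)²·∫sin(x)² dx = 25·π/2 = 25*π/2;  (10)²·∫cos(5x)² dx = 100·π/2 = 50*π.
  (u')² cross terms: 2·(-15)·(-5)·∫cos(3x)·sin(x) dx = 150·(0) = 0;  2·(-15)·(10)·∫cos(3x)·cos(5x) dx = -300·(0) = 0;  2·(-5)·(10)·∫sin(x)·cos(5x) dx = -100·(0) = 0.
  So ∫_0^π (u')² dx = 225*π/2 + 25*π/2 + 50*π + 0 + 0 + 0 = 175*π.
||u||_{H^1}^2 = (27*π) + (175*π) = 202*π.


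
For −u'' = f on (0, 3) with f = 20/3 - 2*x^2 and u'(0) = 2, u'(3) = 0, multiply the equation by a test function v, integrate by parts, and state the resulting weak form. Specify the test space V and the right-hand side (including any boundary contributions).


V = H^1(0, 3) (v unrestricted at boundary; u is determined up to an additive constant); weak form: ∫_0^3 u'v' dx = ∫_0^3 (20/3 - 2*x^2) v dx − 2·v(0) for all v ∈ V.

Multiply both sides by a test function v and integrate from 0 to 3:
  ∫_0^3 −u''(x) v(x) dx = ∫_0^3 f(x) v(x) dx.
Integrate the LHS by parts once:
  ∫_0^3 −u'' v dx = −[u'(x) v(x)]_0^3 + ∫_0^3 u'(x) v'(x) dx.
Thus ∫_0^3 u'(x) v'(x) dx = ∫_0^3 f(x) v(x) dx + [u'(x) v(x)]_0^3.
Choose V so that boundary terms are either known or forced to vanish.
u has inhomogeneous Neumann u'(0) = 2, u'(3) = 0. [u' v]_0^3 = (0)·v(3) − (2)·v(0) = − 2·v(0). Take V = H^1(0, 3); boundary term becomes part of RHS.
Weak formulation: find u (satisfying any essential BC) such that ∫_0^3 u'(x) v'(x) dx = ∫_0^3 f v dx − 2·v(0) for all v ∈ V (Neumann data are natural BCs: they enter the RHS as boundary terms).
Substituting f(x) = 20/3 - 2*x^2, the right-hand side is ∫_0^3 (20/3 - 2*x^2) v dx − 2·v(0).
Compatibility check (pure Neumann): taking v ≡ 1 ∈ V gives 0 = ∫_0^3 f dx + (0) − (2), i.e. ∫_0^3 f dx must equal u'(0) − u'(3) = 2. Indeed ∫_0^3 (20/3 - 2*x^2) dx = 2, so the data are compatible. The solution is then unique only up to an additive constant (fix it e.g. by requiring ∫_0^3 u dx = 0).


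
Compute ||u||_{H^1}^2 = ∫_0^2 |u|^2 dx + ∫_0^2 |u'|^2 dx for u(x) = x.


||u||_{H^1}^2 = 14/3

The H^1 norm (squared) on an interval (0, L) is
  ||u||_{H^1}^2 = ∫_0^L u(x)^2 dx + ∫_0^L u'(x)^2 dx.
Compute u'(x) = 1.
Then u(x)^2 = x**2 and u'(x)^2 = 1.
Integrate each monomial from 0 to 2 using ∫_0^2 c·x^n dx = c·2^(n+1)/(n+1):
  ∫_0^2 u(x)^2 dx = ∫_0^2 (x^2) dx. Term by term:
    ∫_0^2 x^2 dx = 8/3.
  ∫_0^2 u'(x)^2 dx = ∫_0^2 (1) dx. Term by term:
    ∫_0^2 1 dx = 2.
Adding: ||u||_{H^1}^2 = 8/3 + 2 = 14/3.


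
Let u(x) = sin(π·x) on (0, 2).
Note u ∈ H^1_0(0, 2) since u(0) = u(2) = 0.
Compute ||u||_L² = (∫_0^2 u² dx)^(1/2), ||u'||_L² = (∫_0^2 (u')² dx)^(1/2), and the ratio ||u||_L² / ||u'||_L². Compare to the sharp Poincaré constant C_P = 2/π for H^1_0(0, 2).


||u||_L² / ||u'||_L² = 1/π < C_P = 2/π.

u(x) = sin(π·x), so u'(x) = π*cos(π*x).
Writing u(x) = A·sin(kπx/L) with A = 1 and k = 2, use ∫_0^L sin²(kπx/L) dx = L/2 and ∫_0^L cos²(kπx/L) dx = L/2.
u² = 1·sin²(π·x) and (u')² = π^2·cos²(π·x), and each of sin², cos² integrates to L/2 = 1 over (0, 2).
∫_0^2 u² dx = 1, so ||u||_L² = 1.
∫_0^2 (u')² dx = π^2, so ||u'||_L² = π.
Ratio ||u||_L² / ||u'||_L² = 1/π.
Sharp Poincaré constant on H^1_0(0, 2) is C_P = L/π = 2/π, achieved by sin(π/2·x).
This is the k = 2 harmonic; the ratio L/(kπ) is strictly less than C_P = L/π, consistent with the sharp inequality ||u||_L² ≤ C_P ||u'||_L².


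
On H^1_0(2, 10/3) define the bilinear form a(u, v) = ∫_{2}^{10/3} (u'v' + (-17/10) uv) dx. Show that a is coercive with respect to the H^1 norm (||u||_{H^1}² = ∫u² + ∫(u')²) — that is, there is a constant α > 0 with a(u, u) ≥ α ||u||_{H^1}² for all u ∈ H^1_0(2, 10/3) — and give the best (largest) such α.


α = (-136 + 45*π^2)/(5*(16 + 9*π^2))

Coercivity of a(·,·) on H^1_0(2, 10/3) means a(u, u) ≥ α ||u||_{H^1}² for every u ∈ H^1_0.
The interval has length L = 4/3, and Poincaré/coercivity depend only on L. Here a(u, u) = ∫(u')² + (-17/10)·∫u².
Here c = -17/10 < 0 with |c| < (π/L)² = 9*π^2/16, so coercivity still holds. The condition a(u,u) ≥ α||u||_{H^1}² reads (1−α)∫(u')² ≥ (α−c)∫u². Any admissible α is ≤ 1 (rapidly oscillating u have ∫u²/∫(u')² → 0), and α = 1 would force 0 ≥ (1−c)∫u², impossible since c < 1; so 1−α > 0. By the sharp Poincaré inequality on H^1_0 of an interval of length L, ∫(u')² ≥ (π/L)²∫u² with equality for the first sine mode sin(π(x−x₀)/L) (x₀ the left endpoint), so the inequality holds for all u iff (1−α)(π/L)² ≥ α − c, i.e. α ≤ ((π/L)² + c)/((π/L)² + 1) = (1 + c(L/π)²)/(1 + (L/π)²). (Direct route, valid since c ≤ 0: Poincaré gives c∫u² ≥ c(L/π)²∫(u')², so a(u,u) ≥ (1 + c(L/π)²)∫(u')², while ||u||_{H^1}² ≤ (1 + (L/π)²)∫(u')²; dividing yields the same α.) With (π/L)² = 9*π^2/16 and c = -17/10, the largest admissible constant is α = ((π/L)² + c)/((π/L)² + 1).
Simplifying, α = (-136 + 45*π^2)/(5*(16 + 9*π^2)).


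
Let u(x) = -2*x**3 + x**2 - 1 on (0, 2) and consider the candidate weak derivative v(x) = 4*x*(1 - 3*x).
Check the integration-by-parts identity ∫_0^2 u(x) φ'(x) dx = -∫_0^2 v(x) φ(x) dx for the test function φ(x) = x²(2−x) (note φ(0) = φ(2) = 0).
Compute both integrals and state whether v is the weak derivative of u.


LHS = 48/5, RHS = 96/5. No, v is not the weak derivative of u.

u(x) = -2*x**3 + x**2 - 1, classical derivative u'(x) = -6*x**2 + 2*x.
φ(x) = x²(2−x), so φ'(x) = x*(4 - 3*x).
Note φ(0) = φ(2) = 0, so the boundary term u·φ vanishes.
LHS = ∫_0^2 u(x) φ'(x) dx = ∫_0^2 (6*x^5 - 11*x^4 + 4*x^3 + 3*x^2 - 4*x) dx. Term by term:
  ∫_0^2 6*x^5 dx = 64;  ∫_0^2 -11*x^4 dx = -352/5;  ∫_0^2 4*x^3 dx = 16;
  ∫_0^2 3*x^2 dx = 8;  ∫_0^2 -4*x dx = -8.
Sum: 64 − 352/5 + 16 + 8 − 8 = 48/5.
So LHS = 48/5.
∫_0^2 v(x) φ(x) dx = ∫_0^2 (12*x^5 - 28*x^4 + 8*x^3) dx. Term by term:
  ∫_0^2 12*x^5 dx = 128;  ∫_0^2 -28*x^4 dx = -896/5;  ∫_0^2 8*x^3 dx = 32.
Sum: 128 − 896/5 + 32 = -96/5.
So RHS = -∫_0^2 v(x) φ(x) dx = 96/5.
LHS − RHS = -48/5 ≠ 0, so the identity fails.
(For a valid weak derivative the identity must hold for EVERY test function, in particular this one. The failure shows v is NOT the weak derivative of u.)
Correct weak derivative would be u'(x) = -6*x**2 + 2*x.


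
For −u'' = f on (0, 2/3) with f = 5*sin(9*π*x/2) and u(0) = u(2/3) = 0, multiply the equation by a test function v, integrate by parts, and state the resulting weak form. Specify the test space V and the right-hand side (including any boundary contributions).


V = H^1_0(0, 2/3) (so v(0) = v(2/3) = 0); weak form: ∫_0^2/3 u'v' dx = ∫_0^2/3 (5*sin(9*π*x/2)) v dx for all v ∈ V.

Multiply both sides by a test function v and integrate from 0 to 2/3:
  ∫_0^2/3 −u''(x) v(x) dx = ∫_0^2/3 f(x) v(x) dx.
Integrate the LHS by parts once:
  ∫_0^2/3 −u'' v dx = −[u'(x) v(x)]_0^2/3 + ∫_0^2/3 u'(x) v'(x) dx.
Thus ∫_0^2/3 u'(x) v'(x) dx = ∫_0^2/3 f(x) v(x) dx + [u'(x) v(x)]_0^2/3.
Choose V so that boundary terms are either known or forced to vanish.
u is Dirichlet: u(0) = u(2/3) = 0. Let V = H^1_0(0, 2/3); then v(0) = v(2/3) = 0, and [u' v]_0^2/3 = 0.
Weak formulation: find u (satisfying any essential BC) such that ∫_0^2/3 u'(x) v'(x) dx = ∫_0^2/3 f v dx for all v ∈ V.
Substituting f(x) = 5*sin(9*π*x/2), the right-hand side is ∫_0^2/3 (5*sin(9*π*x/2)) v dx.


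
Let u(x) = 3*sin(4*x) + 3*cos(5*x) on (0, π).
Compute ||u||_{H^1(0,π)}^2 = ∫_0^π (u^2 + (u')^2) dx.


||u||_{H^1(0,π)}^2 = -416 + 387*π/2

u'(x) = -15*sin(5*x) + 12*cos(4*x).
Expand u² and (u')² and integrate term by term on (0, π), using: for integers n ≥ 1, ∫_0^π sin²(nx) dx = ∫_0^π cos²(nx) dx = π/2; for n ≠ n', ∫_0^π sin(nx)sin(n'x) dx = ∫_0^π cos(nx)cos(n'x) dx = 0; and by product-to-sum, ∫_0^π sin(nx)cos(n'x) dx = ½∫_0^π [sin((n+n')x) + sin((n−n')x)] dx, which is 0 when n+n' is even and 2n/(n²−n'²) when n+n' is odd (it need not vanish on (0, π)).
  u² squared terms: (3)²·∫cos(5x)² dx = 9·π/2 = 9*π/2;  (3)²·∫sin(4x)² dx = 9·π/2 = 9*π/2.
  u² cross terms: 2·(3)·(3)·∫cos(5x)·sin(4x) dx = 18·(-8/9) = -16.
  So ∫_0^π u² dx = 9*π/2 + 9*π/2 − 16 = -16 + 9*π.
  (u')² squared terms: (-15)²·∫sin(5x)² dx = 225·π/2 = 225*π/2;  (12)²·∫cos(4x)² dx = 144·π/2 = 72*π.
  (u')² cross terms: 2·(-15)·(12)·∫sin(5x)·cos(4x) dx = -360·(10/9) = -400.
  So ∫_0^π (u')² dx = 225*π/2 + 72*π − 400 = -400 + 369*π/2.
||u||_{H^1}^2 = (-16 + 9*π) + (-400 + 369*π/2) = -416 + 387*π/2.


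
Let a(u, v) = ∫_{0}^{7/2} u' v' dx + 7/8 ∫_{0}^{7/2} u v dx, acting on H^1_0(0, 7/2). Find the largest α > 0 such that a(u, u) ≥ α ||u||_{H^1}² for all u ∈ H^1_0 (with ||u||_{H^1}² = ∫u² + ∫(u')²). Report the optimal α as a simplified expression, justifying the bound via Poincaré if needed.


α = (32*π^2 + 343)/(8*(4*π^2 + 49))

Coercivity of a(·,·) on H^1_0(0, 7/2) means a(u, u) ≥ α ||u||_{H^1}² for every u ∈ H^1_0.
The interval has length L = 7/2, and Poincaré/coercivity depend only on L. Here a(u, u) = ∫(u')² + (7/8)·∫u².
Here 0 < c = 7/8 < 1. The condition a(u,u) ≥ α||u||_{H^1}² reads (1−α)∫(u')² ≥ (α−c)∫u². Any admissible α is ≤ 1 (rapidly oscillating u have ∫u²/∫(u')² → 0), and α = 1 would force 0 ≥ (1−c)∫u², impossible since c < 1; so 1−α > 0. By the sharp Poincaré inequality on H^1_0 of an interval of length L, ∫(u')² ≥ (π/L)²∫u² with equality for the first sine mode sin(π(x−x₀)/L) (x₀ the left endpoint), so the inequality holds for all u iff (1−α)(π/L)² ≥ α − c, i.e. α ≤ ((π/L)² + c)/((π/L)² + 1) = (1 + c(L/π)²)/(1 + (L/π)²). With (π/L)² = 4*π^2/49 and c = 7/8, the largest admissible constant is α = ((π/L)² + c)/((π/L)² + 1).
Simplifying, α = (32*π^2 + 343)/(8*(4*π^2 + 49)).


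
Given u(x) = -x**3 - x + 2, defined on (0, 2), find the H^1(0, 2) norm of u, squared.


||u||_{H^1}^2 = 9802/105

The H^1 norm (squared) on an interval (0, L) is
  ||u||_{H^1}^2 = ∫_0^L u(x)^2 dx + ∫_0^L u'(x)^2 dx.
Compute u'(x) = -3*x**2 - 1.
Then u(x)^2 = x**6 + 2*x**4 - 4*x**3 + x**2 - 4*x + 4 and u'(x)^2 = 9*x**4 + 6*x**2 + 1.
Integrate each monomial from 0 to 2 using ∫_0^2 c·x^n dx = c·2^(n+1)/(n+1):
  ∫_0^2 u(x)^2 dx = ∫_0^2 (x^6 + 2*x^4 - 4*x^3 + x^2 - 4*x + 4) dx. Term by term:
    ∫_0^2 x^6 dx = 128/7;  ∫_0^2 2*x^4 dx = 64/5;  ∫_0^2 -4*x^3 dx = -16;
    ∫_0^2 x^2 dx = 8/3;  ∫_0^2 -4*x dx = -8;  ∫_0^2 4 dx = 8.
  Sum: 128/7 + 64/5 − 16 + 8/3 − 8 + 8 = 1864/105.
  ∫_0^2 u'(x)^2 dx = ∫_0^2 (9*x^4 + 6*x^2 + 1) dx. Term by term:
    ∫_0^2 9*x^4 dx = 288/5;  ∫_0^2 6*x^2 dx = 16;  ∫_0^2 1 dx = 2.
  Sum: 288/5 + 16 + 2 = 378/5.
Adding: ||u||_{H^1}^2 = 1864/105 + 378/5 = 9802/105.


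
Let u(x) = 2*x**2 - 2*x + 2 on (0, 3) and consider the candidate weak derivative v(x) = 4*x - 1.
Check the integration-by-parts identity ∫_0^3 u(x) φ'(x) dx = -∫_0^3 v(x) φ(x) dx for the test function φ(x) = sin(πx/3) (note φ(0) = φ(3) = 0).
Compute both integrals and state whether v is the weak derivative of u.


LHS = -24/π, RHS = -30/π. No, v is not the weak derivative of u.

u(x) = 2*x**2 - 2*x + 2, classical derivative u'(x) = 4*x - 2.
φ(x) = sin(πx/3), so φ'(x) = π*cos(π*x/3)/3.
Note φ(0) = φ(3) = 0, so the boundary term u·φ vanishes.
LHS = ∫_0^3 u(x) φ'(x) dx = ∫_0^3 (2*π*x^2*cos(π*x/3)/3 - 2*π*x*cos(π*x/3)/3 + 2*π*cos(π*x/3)/3) dx. Term by term:
  ∫_0^3 2*π*cos(π*x/3)/3 dx = 0;  ∫_0^3 -2*π*x*cos(π*x/3)/3 dx = 12/π;  ∫_0^3 2*π*x^2*cos(π*x/3)/3 dx = -36/π.
Sum: 0 + 12/π − 36/π = -24/π.
So LHS = -24/π.
∫_0^3 v(x) φ(x) dx = ∫_0^3 (4*x*sin(π*x/3) - sin(π*x/3)) dx. Term by term:
  ∫_0^3 -sin(π*x/3) dx = -6/π;  ∫_0^3 4*x*sin(π*x/3) dx = 36/π.
Sum: -6/π + 36/π = 30/π.
So RHS = -∫_0^3 v(x) φ(x) dx = -30/π.
LHS − RHS = 6/π ≠ 0, so the identity fails.
(For a valid weak derivative the identity must hold for EVERY test function, in particular this one. The failure shows v is NOT the weak derivative of u.)
Correct weak derivative would be u'(x) = 4*x - 2.


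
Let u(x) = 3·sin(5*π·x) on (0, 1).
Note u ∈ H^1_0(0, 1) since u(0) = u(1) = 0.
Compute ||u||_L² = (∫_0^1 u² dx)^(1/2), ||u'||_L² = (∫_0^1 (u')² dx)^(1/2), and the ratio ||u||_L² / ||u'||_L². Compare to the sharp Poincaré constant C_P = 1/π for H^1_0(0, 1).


||u||_L² / ||u'||_L² = 1/(5*π) < C_P = 1/π.

u(x) = 3·sin(5*π·x), so u'(x) = 15*π*cos(5*π*x).
Writing u(x) = A·sin(kπx/L) with A = 3 and k = 5, use ∫_0^L sin²(kπx/L) dx = L/2 and ∫_0^L cos²(kπx/L) dx = L/2.
u² = 9·sin²(5*π·x) and (u')² = 225*π^2·cos²(5*π·x), and each of sin², cos² integrates to L/2 = 1/2 over (0, 1).
∫_0^1 u² dx = 9/2, so ||u||_L² = 3*sqrt(2)/2.
∫_0^1 (u')² dx = 225*π^2/2, so ||u'||_L² = 15*sqrt(2)*π/2.
Ratio ||u||_L² / ||u'||_L² = 1/(5*π).
Sharp Poincaré constant on H^1_0(0, 1) is C_P = L/π = 1/π, achieved by sin(π·x).
This is the k = 5 harmonic; the ratio L/(kπ) is strictly less than C_P = L/π, consistent with the sharp inequality ||u||_L² ≤ C_P ||u'||_L².


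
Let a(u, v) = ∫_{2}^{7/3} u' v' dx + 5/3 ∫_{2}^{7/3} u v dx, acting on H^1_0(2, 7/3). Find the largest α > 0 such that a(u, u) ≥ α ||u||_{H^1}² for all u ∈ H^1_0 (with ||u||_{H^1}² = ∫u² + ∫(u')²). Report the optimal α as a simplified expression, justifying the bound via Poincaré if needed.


α = 1

Coercivity of a(·,·) on H^1_0(2, 7/3) means a(u, u) ≥ α ||u||_{H^1}² for every u ∈ H^1_0.
The interval has length L = 1/3, and Poincaré/coercivity depend only on L. Here a(u, u) = ∫(u')² + (5/3)·∫u².
Here c = 5/3 ≥ 1, so a(u,u) = ∫(u')² + c∫u² ≥ ∫(u')² + ∫u² = ||u||_{H^1}², i.e. α = 1 works. No larger α is possible: a(u,u) ≥ α||u||_{H^1}² means (1−α)∫(u')² ≥ (α−c)∫u², and for the modes u_n = sin(nπ(x−x₀)/L) (x₀ the left endpoint) one has ∫u_n²/∫(u_n')² = (L/(nπ))² → 0, so a(u_n,u_n)/||u_n||_{H^1}² → 1. Hence the optimal constant is α = 1.
Therefore α = 1.


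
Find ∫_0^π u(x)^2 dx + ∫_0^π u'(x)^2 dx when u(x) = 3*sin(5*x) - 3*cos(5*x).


||u||_{H^1(0,π)}^2 = 234*π

u'(x) = 15*sin(5*x) + 15*cos(5*x).
Expand u² and (u')² and integrate term by term on (0, π), using: for integers n ≥ 1, ∫_0^π sin²(nx) dx = ∫_0^π cos²(nx) dx = π/2; for n ≠ n', ∫_0^π sin(nx)sin(n'x) dx = ∫_0^π cos(nx)cos(n'x) dx = 0; and by product-to-sum, ∫_0^π sin(nx)cos(n'x) dx = ½∫_0^π [sin((n+n')x) + sin((n−n')x)] dx, which is 0 when n+n' is even and 2n/(n²−n'²) when n+n' is odd (it need not vanish on (0, π)).
  u² squared terms: (-3)²·∫cos(5x)² dx = 9·π/2 = 9*π/2;  (3)²·∫sin(5x)² dx = 9·π/2 = 9*π/2.
  u² cross terms: 2·(-3)·(3)·∫cos(5x)·sin(5x) dx = -18·(0) = 0.
  So ∫_0^π u² dx = 9*π/2 + 9*π/2 + 0 = 9*π.
  (u')² squared terms: (15)²·∫cos(5x)² dx = 225·π/2 = 225*π/2;  (15)²·∫sin(5x)² dx = 225·π/2 = 225*π/2.
  (u')² cross terms: 2·(15)·(15)·∫cos(5x)·sin(5x) dx = 450·(0) = 0.
  So ∫_0^π (u')² dx = 225*π/2 + 225*π/2 + 0 = 225*π.
||u||_{H^1}^2 = (9*π) + (225*π) = 234*π.


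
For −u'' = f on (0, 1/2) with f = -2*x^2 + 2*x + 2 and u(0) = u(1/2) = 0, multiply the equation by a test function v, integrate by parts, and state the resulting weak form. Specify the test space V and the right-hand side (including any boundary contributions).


V = H^1_0(0, 1/2) (so v(0) = v(1/2) = 0); weak form: ∫_0^1/2 u'v' dx = ∫_0^1/2 (-2*x^2 + 2*x + 2) v dx for all v ∈ V.

Multiply both sides by a test function v and integrate from 0 to 1/2:
  ∫_0^1/2 −u''(x) v(x) dx = ∫_0^1/2 f(x) v(x) dx.
Integrate the LHS by parts once:
  ∫_0^1/2 −u'' v dx = −[u'(x) v(x)]_0^1/2 + ∫_0^1/2 u'(x) v'(x) dx.
Thus ∫_0^1/2 u'(x) v'(x) dx = ∫_0^1/2 f(x) v(x) dx + [u'(x) v(x)]_0^1/2.
Choose V so that boundary terms are either known or forced to vanish.
u is Dirichlet: u(0) = u(1/2) = 0. Let V = H^1_0(0, 1/2); then v(0) = v(1/2) = 0, and [u' v]_0^1/2 = 0.
Weak formulation: find u (satisfying any essential BC) such that ∫_0^1/2 u'(x) v'(x) dx = ∫_0^1/2 f v dx for all v ∈ V.
Substituting f(x) = -2*x^2 + 2*x + 2, the right-hand side is ∫_0^1/2 (-2*x^2 + 2*x + 2) v dx.


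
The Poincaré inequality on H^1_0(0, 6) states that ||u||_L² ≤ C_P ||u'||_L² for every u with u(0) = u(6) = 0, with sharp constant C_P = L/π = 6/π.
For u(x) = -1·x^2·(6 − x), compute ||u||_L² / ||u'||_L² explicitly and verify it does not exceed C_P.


||u||_L² / ||u'||_L² = 3*sqrt(14)/7 < C_P = 6/π.

u(x) = -1·x^2·(6 − x), so u'(x) = 3*x*(x - 4).
u(x) = -1·x^2·(6 − x) vanishes at x = 0 and x = 6, so u ∈ H^1_0(0, 6). Differentiate via the product rule and integrate the resulting polynomials term by term.
  ∫_0^6 u² dx = ∫_0^6 (x^6 - 12*x^5 + 36*x^4) dx. Term by term:
    ∫_0^6 x^6 dx = 279936/7;  ∫_0^6 -12*x^5 dx = -93312;  ∫_0^6 36*x^4 dx = 279936/5.
  Sum: 279936/7 − 93312 + 279936/5 = 93312/35.
  ∫_0^6 (u')² dx = ∫_0^6 (9*x^4 - 72*x^3 + 144*x^2) dx. Term by term:
    ∫_0^6 9*x^4 dx = 69984/5;  ∫_0^6 -72*x^3 dx = -23328;  ∫_0^6 144*x^2 dx = 10368.
  Sum: 69984/5 − 23328 + 10368 = 5184/5.
∫_0^6 u² dx = 93312/35, so ||u||_L² = 216*sqrt(70)/35.
∫_0^6 (u')² dx = 5184/5, so ||u'||_L² = 72*sqrt(5)/5.
Ratio ||u||_L² / ||u'||_L² = 3*sqrt(14)/7.
Sharp Poincaré constant on H^1_0(0, 6) is C_P = L/π = 6/π, achieved by sin(π/6·x).
A polynomial bump cannot attain the sharp Poincaré constant (only the first sine eigenfunction does), so the ratio is strictly less than C_P, consistent with ||u||_L² ≤ C_P ||u'||_L².


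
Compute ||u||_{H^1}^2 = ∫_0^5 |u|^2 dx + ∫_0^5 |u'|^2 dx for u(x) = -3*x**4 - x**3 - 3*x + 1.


||u||_{H^1}^2 = 115260175/28

The H^1 norm (squared) on an interval (0, L) is
  ||u||_{H^1}^2 = ∫_0^L u(x)^2 dx + ∫_0^L u'(x)^2 dx.
Compute u'(x) = -12*x**3 - 3*x**2 - 3.
Then u(x)^2 = 9*x**8 + 6*x**7 + x**6 + 18*x**5 - 2*x**3 + 9*x**2 - 6*x + 1 and u'(x)^2 = 144*x**6 + 72*x**5 + 9*x**4 + 72*x**3 + 18*x**2 + 9.
Integrate each monomial from 0 to 5 using ∫_0^5 c·x^n dx = c·5^(n+1)/(n+1):
  ∫_0^5 u(x)^2 dx = ∫_0^5 (9*x^8 + 6*x^7 + x^6 + 18*x^5 - 2*x^3 + 9*x^2 - 6*x + 1) dx. Term by term:
    ∫_0^5 9*x^8 dx = 1953125;  ∫_0^5 6*x^7 dx = 1171875/4;  ∫_0^5 x^6 dx = 78125/7;
    ∫_0^5 18*x^5 dx = 46875;  ∫_0^5 -2*x^3 dx = -625/2;  ∫_0^5 9*x^2 dx = 375;
    ∫_0^5 -6*x dx = -75;  ∫_0^5 1 dx = 5.
  Sum: 1953125 + 1171875/4 + 78125/7 + 46875 − 625/2 + 375 − 75 + 5 = 64515415/28.
  ∫_0^5 u'(x)^2 dx = ∫_0^5 (144*x^6 + 72*x^5 + 9*x^4 + 72*x^3 + 18*x^2 + 9) dx. Term by term:
    ∫_0^5 144*x^6 dx = 11250000/7;  ∫_0^5 72*x^5 dx = 187500;  ∫_0^5 9*x^4 dx = 5625;
    ∫_0^5 72*x^3 dx = 11250;  ∫_0^5 18*x^2 dx = 750;  ∫_0^5 9 dx = 45.
  Sum: 11250000/7 + 187500 + 5625 + 11250 + 750 + 45 = 12686190/7.
Adding: ||u||_{H^1}^2 = 64515415/28 + 12686190/7 = 115260175/28.


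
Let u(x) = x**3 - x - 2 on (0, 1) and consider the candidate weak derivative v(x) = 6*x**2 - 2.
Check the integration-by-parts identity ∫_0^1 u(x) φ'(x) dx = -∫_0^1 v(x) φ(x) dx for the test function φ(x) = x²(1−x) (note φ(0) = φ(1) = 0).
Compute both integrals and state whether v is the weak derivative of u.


LHS = -1/60, RHS = -1/30. No, v is not the weak derivative of u.

u(x) = x**3 - x - 2, classical derivative u'(x) = 3*x**2 - 1.
φ(x) = x²(1−x), so φ'(x) = x*(2 - 3*x).
Note φ(0) = φ(1) = 0, so the boundary term u·φ vanishes.
LHS = ∫_0^1 u(x) φ'(x) dx = ∫_0^1 (-3*x^5 + 2*x^4 + 3*x^3 + 4*x^2 - 4*x) dx. Term by term:
  ∫_0^1 -3*x^5 dx = -1/2;  ∫_0^1 2*x^4 dx = 2/5;  ∫_0^1 3*x^3 dx = 3/4;
  ∫_0^1 4*x^2 dx = 4/3;  ∫_0^1 -4*x dx = -2.
Sum: -1/2 + 2/5 + 3/4 + 4/3 − 2 = -1/60.
So LHS = -1/60.
∫_0^1 v(x) φ(x) dx = ∫_0^1 (-6*x^5 + 6*x^4 + 2*x^3 - 2*x^2) dx. Term by term:
  ∫_0^1 -6*x^5 dx = -1;  ∫_0^1 6*x^4 dx = 6/5;  ∫_0^1 2*x^3 dx = 1/2;
  ∫_0^1 -2*x^2 dx = -2/3.
Sum: -1 + 6/5 + 1/2 − 2/3 = 1/30.
So RHS = -∫_0^1 v(x) φ(x) dx = -1/30.
LHS − RHS = 1/60 ≠ 0, so the identity fails.
(For a valid weak derivative the identity must hold for EVERY test function, in particular this one. The failure shows v is NOT the weak derivative of u.)
Correct weak derivative would be u'(x) = 3*x**2 - 1.


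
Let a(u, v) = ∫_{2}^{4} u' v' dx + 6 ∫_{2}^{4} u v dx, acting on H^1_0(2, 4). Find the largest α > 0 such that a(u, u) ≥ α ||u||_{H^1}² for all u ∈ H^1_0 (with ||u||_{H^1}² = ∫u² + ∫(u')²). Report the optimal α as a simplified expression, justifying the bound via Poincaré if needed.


α = 1

Coercivity of a(·,·) on H^1_0(2, 4) means a(u, u) ≥ α ||u||_{H^1}² for every u ∈ H^1_0.
The interval has length L = 2, and Poincaré/coercivity depend only on L. Here a(u, u) = ∫(u')² + (6)·∫u².
Here c = 6 ≥ 1, so a(u,u) = ∫(u')² + c∫u² ≥ ∫(u')² + ∫u² = ||u||_{H^1}², i.e. α = 1 works. No larger α is possible: a(u,u) ≥ α||u||_{H^1}² means (1−α)∫(u')² ≥ (α−c)∫u², and for the modes u_n = sin(nπ(x−x₀)/L) (x₀ the left endpoint) one has ∫u_n²/∫(u_n')² = (L/(nπ))² → 0, so a(u_n,u_n)/||u_n||_{H^1}² → 1. Hence the optimal constant is α = 1.
Therefore α = 1.


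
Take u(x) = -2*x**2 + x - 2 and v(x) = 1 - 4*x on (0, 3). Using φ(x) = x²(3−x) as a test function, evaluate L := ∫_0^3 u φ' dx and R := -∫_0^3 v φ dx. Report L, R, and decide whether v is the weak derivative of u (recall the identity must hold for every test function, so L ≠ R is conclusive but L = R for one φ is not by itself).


LHS = 837/20, RHS = 837/20. Yes, v = u' weakly.

u(x) = -2*x**2 + x - 2, classical derivative u'(x) = 1 - 4*x.
φ(x) = x²(3−x), so φ'(x) = 3*x*(2 - x).
Note φ(0) = φ(3) = 0, so the boundary term u·φ vanishes.
LHS = ∫_0^3 u(x) φ'(x) dx = ∫_0^3 (6*x^4 - 15*x^3 + 12*x^2 - 12*x) dx. Term by term:
  ∫_0^3 6*x^4 dx = 1458/5;  ∫_0^3 -15*x^3 dx = -1215/4;  ∫_0^3 12*x^2 dx = 108;
  ∫_0^3 -12*x dx = -54.
Sum: 1458/5 − 1215/4 + 108 − 54 = 837/20.
So LHS = 837/20.
∫_0^3 v(x) φ(x) dx = ∫_0^3 (4*x^4 - 13*x^3 + 3*x^2) dx. Term by term:
  ∫_0^3 4*x^4 dx = 972/5;  ∫_0^3 -13*x^3 dx = -1053/4;  ∫_0^3 3*x^2 dx = 27.
Sum: 972/5 − 1053/4 + 27 = -837/20.
So RHS = -∫_0^3 v(x) φ(x) dx = 837/20.
LHS = RHS, so the identity holds for this test φ.
Moreover u is smooth here and v(x) = u'(x) = 1 - 4*x pointwise, so the identity holds for every test function. Hence v is the weak derivative of u.


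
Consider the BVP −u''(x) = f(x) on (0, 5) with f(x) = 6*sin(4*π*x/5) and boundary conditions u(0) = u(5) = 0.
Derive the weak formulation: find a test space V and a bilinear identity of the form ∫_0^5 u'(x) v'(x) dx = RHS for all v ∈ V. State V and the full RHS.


V = H^1_0(0, 5) (so v(0) = v(5) = 0); weak form: ∫_0^5 u'v' dx = ∫_0^5 (6*sin(4*π*x/5)) v dx for all v ∈ V.

Multiply both sides by a test function v and integrate from 0 to 5:
  ∫_0^5 −u''(x) v(x) dx = ∫_0^5 f(x) v(x) dx.
Integrate the LHS by parts once:
  ∫_0^5 −u'' v dx = −[u'(x) v(x)]_0^5 + ∫_0^5 u'(x) v'(x) dx.
Thus ∫_0^5 u'(x) v'(x) dx = ∫_0^5 f(x) v(x) dx + [u'(x) v(x)]_0^5.
Choose V so that boundary terms are either known or forced to vanish.
u is Dirichlet: u(0) = u(5) = 0. Let V = H^1_0(0, 5); then v(0) = v(5) = 0, and [u' v]_0^5 = 0.
Weak formulation: find u (satisfying any essential BC) such that ∫_0^5 u'(x) v'(x) dx = ∫_0^5 f v dx for all v ∈ V.
Substituting f(x) = 6*sin(4*π*x/5), the right-hand side is ∫_0^5 (6*sin(4*π*x/5)) v dx.


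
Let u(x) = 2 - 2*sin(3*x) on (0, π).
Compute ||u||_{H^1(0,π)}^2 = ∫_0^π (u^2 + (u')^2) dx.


||u||_{H^1(0,π)}^2 = -16/3 + 24*π

u'(x) = -6*cos(3*x).
Expand u² and (u')² and integrate term by term on (0, π), using: for integers n ≥ 1, ∫_0^π sin²(nx) dx = ∫_0^π cos²(nx) dx = π/2; for n ≠ n', ∫_0^π sin(nx)sin(n'x) dx = ∫_0^π cos(nx)cos(n'x) dx = 0; and by product-to-sum, ∫_0^π sin(nx)cos(n'x) dx = ½∫_0^π [sin((n+n')x) + sin((n−n')x)] dx, which is 0 when n+n' is even and 2n/(n²−n'²) when n+n' is odd (it need not vanish on (0, π)). For the constant mode: ∫_0^π 1 dx = π, ∫_0^π cos(nx) dx = 0, ∫_0^π sin(nx) dx = (1−(−1)^n)/n.
  u² squared terms: (2)²·∫1 dx = 4·π = 4*π;  (-2)²·∫sin(3x)² dx = 4·π/2 = 2*π.
  u² cross terms: 2·(2)·(-2)·∫1·sin(3x) dx = -8·(2/3) = -16/3.
  So ∫_0^π u² dx = 4*π + 2*π − 16/3 = -16/3 + 6*π.
  (u')² squared terms: (-6)²·∫cos(3x)² dx = 36·π/2 = 18*π.
  So ∫_0^π (u')² dx = 18*π.
||u||_{H^1}^2 = (-16/3 + 6*π) + (18*π) = -16/3 + 24*π.


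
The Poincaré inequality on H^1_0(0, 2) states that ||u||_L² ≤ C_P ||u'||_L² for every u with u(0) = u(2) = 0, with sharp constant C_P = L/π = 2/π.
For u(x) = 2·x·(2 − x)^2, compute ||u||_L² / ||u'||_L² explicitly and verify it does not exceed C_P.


||u||_L² / ||u'||_L² = sqrt(14)/7 < C_P = 2/π.

u(x) = 2·x·(2 − x)^2, so u'(x) = 2*(x - 2)*(3*x - 2).
u(x) = 2·x·(2 − x)^2 vanishes at x = 0 and x = 2, so u ∈ H^1_0(0, 2). Differentiate via the product rule and integrate the resulting polynomials term by term.
  ∫_0^2 u² dx = ∫_0^2 (4*x^6 - 32*x^5 + 96*x^4 - 128*x^3 + 64*x^2) dx. Term by term:
    ∫_0^2 4*x^6 dx = 512/7;  ∫_0^2 -32*x^5 dx = -1024/3;  ∫_0^2 96*x^4 dx = 3072/5;
    ∫_0^2 -128*x^3 dx = -512;  ∫_0^2 64*x^2 dx = 512/3.
  Sum: 512/7 − 1024/3 + 3072/5 − 512 + 512/3 = 512/105.
  ∫_0^2 (u')² dx = ∫_0^2 (36*x^4 - 192*x^3 + 352*x^2 - 256*x + 64) dx. Term by term:
    ∫_0^2 36*x^4 dx = 1152/5;  ∫_0^2 -192*x^3 dx = -768;  ∫_0^2 352*x^2 dx = 2816/3;
    ∫_0^2 -256*x dx = -512;  ∫_0^2 64 dx = 128.
  Sum: 1152/5 − 768 + 2816/3 − 512 + 128 = 256/15.
∫_0^2 u² dx = 512/105, so ||u||_L² = 16*sqrt(210)/105.
∫_0^2 (u')² dx = 256/15, so ||u'||_L² = 16*sqrt(15)/15.
Ratio ||u||_L² / ||u'||_L² = sqrt(14)/7.
Sharp Poincaré constant on H^1_0(0, 2) is C_P = L/π = 2/π, achieved by sin(π/2·x).
A polynomial bump cannot attain the sharp Poincaré constant (only the first sine eigenfunction does), so the ratio is strictly less than C_P, consistent with ||u||_L² ≤ C_P ||u'||_L².


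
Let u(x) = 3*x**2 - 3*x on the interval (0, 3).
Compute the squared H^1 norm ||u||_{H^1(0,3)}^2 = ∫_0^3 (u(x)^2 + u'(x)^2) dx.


||u||_{H^1}^2 = 3429/10

The H^1 norm (squared) on an interval (0, L) is
  ||u||_{H^1}^2 = ∫_0^L u(x)^2 dx + ∫_0^L u'(x)^2 dx.
Compute u'(x) = 6*x - 3.
Then u(x)^2 = 9*x**4 - 18*x**3 + 9*x**2 and u'(x)^2 = 36*x**2 - 36*x + 9.
Integrate each monomial from 0 to 3 using ∫_0^3 c·x^n dx = c·3^(n+1)/(n+1):
  ∫_0^3 u(x)^2 dx = ∫_0^3 (9*x^4 - 18*x^3 + 9*x^2) dx. Term by term:
    ∫_0^3 9*x^4 dx = 2187/5;  ∫_0^3 -18*x^3 dx = -729/2;  ∫_0^3 9*x^2 dx = 81.
  Sum: 2187/5 − 729/2 + 81 = 1539/10.
  ∫_0^3 u'(x)^2 dx = ∫_0^3 (36*x^2 - 36*x + 9) dx. Term by term:
    ∫_0^3 36*x^2 dx = 324;  ∫_0^3 -36*x dx = -162;  ∫_0^3 9 dx = 27.
  Sum: 324 − 162 + 27 = 189.
Adding: ||u||_{H^1}^2 = 1539/10 + 189 = 3429/10.


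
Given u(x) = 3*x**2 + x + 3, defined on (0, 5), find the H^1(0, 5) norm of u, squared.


||u||_{H^1}^2 = 54775/6

The H^1 norm (squared) on an interval (0, L) is
  ||u||_{H^1}^2 = ∫_0^L u(x)^2 dx + ∫_0^L u'(x)^2 dx.
Compute u'(x) = 6*x + 1.
Then u(x)^2 = 9*x**4 + 6*x**3 + 19*x**2 + 6*x + 9 and u'(x)^2 = 36*x**2 + 12*x + 1.
Integrate each monomial from 0 to 5 using ∫_0^5 c·x^n dx = c·5^(n+1)/(n+1):
  ∫_0^5 u(x)^2 dx = ∫_0^5 (9*x^4 + 6*x^3 + 19*x^2 + 6*x + 9) dx. Term by term:
    ∫_0^5 9*x^4 dx = 5625;  ∫_0^5 6*x^3 dx = 1875/2;  ∫_0^5 19*x^2 dx = 2375/3;
    ∫_0^5 6*x dx = 75;  ∫_0^5 9 dx = 45.
  Sum: 5625 + 1875/2 + 2375/3 + 75 + 45 = 44845/6.
  ∫_0^5 u'(x)^2 dx = ∫_0^5 (36*x^2 + 12*x + 1) dx. Term by term:
    ∫_0^5 36*x^2 dx = 1500;  ∫_0^5 12*x dx = 150;  ∫_0^5 1 dx = 5.
  Sum: 1500 + 150 + 5 = 1655.
Adding: ||u||_{H^1}^2 = 44845/6 + 1655 = 54775/6.


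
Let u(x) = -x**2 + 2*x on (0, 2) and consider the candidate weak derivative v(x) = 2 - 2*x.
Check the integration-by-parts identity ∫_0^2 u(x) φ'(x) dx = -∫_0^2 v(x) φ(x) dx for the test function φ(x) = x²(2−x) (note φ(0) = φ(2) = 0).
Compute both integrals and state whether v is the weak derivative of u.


LHS = 8/15, RHS = 8/15. Yes, v = u' weakly.

u(x) = -x**2 + 2*x, classical derivative u'(x) = 2 - 2*x.
φ(x) = x²(2−x), so φ'(x) = x*(4 - 3*x).
Note φ(0) = φ(2) = 0, so the boundary term u·φ vanishes.
LHS = ∫_0^2 u(x) φ'(x) dx = ∫_0^2 (3*x^4 - 10*x^3 + 8*x^2) dx. Term by term:
  ∫_0^2 3*x^4 dx = 96/5;  ∫_0^2 -10*x^3 dx = -40;  ∫_0^2 8*x^2 dx = 64/3.
Sum: 96/5 − 40 + 64/3 = 8/15.
So LHS = 8/15.
∫_0^2 v(x) φ(x) dx = ∫_0^2 (2*x^4 - 6*x^3 + 4*x^2) dx. Term by term:
  ∫_0^2 2*x^4 dx = 64/5;  ∫_0^2 -6*x^3 dx = -24;  ∫_0^2 4*x^2 dx = 32/3.
Sum: 64/5 − 24 + 32/3 = -8/15.
So RHS = -∫_0^2 v(x) φ(x) dx = 8/15.
LHS = RHS, so the identity holds for this test φ.
Moreover u is smooth here and v(x) = u'(x) = 2 - 2*x pointwise, so the identity holds for every test function. Hence v is the weak derivative of u.


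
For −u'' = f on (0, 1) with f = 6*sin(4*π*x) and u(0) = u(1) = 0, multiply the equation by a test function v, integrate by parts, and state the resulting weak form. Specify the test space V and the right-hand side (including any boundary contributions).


V = H^1_0(0, 1) (so v(0) = v(1) = 0); weak form: ∫_0^1 u'v' dx = ∫_0^1 (6*sin(4*π*x)) v dx for all v ∈ V.

Multiply both sides by a test function v and integrate from 0 to 1:
  ∫_0^1 −u''(x) v(x) dx = ∫_0^1 f(x) v(x) dx.
Integrate the LHS by parts once:
  ∫_0^1 −u'' v dx = −[u'(x) v(x)]_0^1 + ∫_0^1 u'(x) v'(x) dx.
Thus ∫_0^1 u'(x) v'(x) dx = ∫_0^1 f(x) v(x) dx + [u'(x) v(x)]_0^1.
Choose V so that boundary terms are either known or forced to vanish.
u is Dirichlet: u(0) = u(1) = 0. Let V = H^1_0(0, 1); then v(0) = v(1) = 0, and [u' v]_0^1 = 0.
Weak formulation: find u (satisfying any essential BC) such that ∫_0^1 u'(x) v'(x) dx = ∫_0^1 f v dx for all v ∈ V.
Substituting f(x) = 6*sin(4*π*x), the right-hand side is ∫_0^1 (6*sin(4*π*x)) v dx.
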